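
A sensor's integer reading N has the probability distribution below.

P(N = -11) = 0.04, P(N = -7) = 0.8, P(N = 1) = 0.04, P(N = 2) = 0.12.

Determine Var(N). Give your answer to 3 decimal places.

11.382

E[N] = (-11)(0.04) + (-7)(0.8) + (1)(0.04) + (2)(0.12) = -5.76
E[N²] = (-11)²(0.04) + (-7)²(0.8) + (1)²(0.04) + (2)²(0.12) = 44.56
Var(N) = E[N²] − (E[N])² = 44.56 − (-5.76)² = 11.3824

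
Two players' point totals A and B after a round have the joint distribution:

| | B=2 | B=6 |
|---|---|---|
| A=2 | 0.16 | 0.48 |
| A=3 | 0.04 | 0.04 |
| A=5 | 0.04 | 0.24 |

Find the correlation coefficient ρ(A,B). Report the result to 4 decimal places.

E[A] = 2.92,  E[B] = 5.04
E[AB] = 14.96
Cov(A,B) = E[AB] − E[A]E[B] = 14.96 − (2.92)(5.04) = 0.2432
V(A) = 1.7536,  V(B) = 2.9184
ρ = 0.2432 / √(1.7536·2.9184) ≈ 0.1075

0.1075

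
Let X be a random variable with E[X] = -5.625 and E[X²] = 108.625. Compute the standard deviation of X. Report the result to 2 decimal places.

8.77

var(X) = 108.625 − (-5.625)² = 76.984375
SD(X) = √76.984375 ≈ 8.77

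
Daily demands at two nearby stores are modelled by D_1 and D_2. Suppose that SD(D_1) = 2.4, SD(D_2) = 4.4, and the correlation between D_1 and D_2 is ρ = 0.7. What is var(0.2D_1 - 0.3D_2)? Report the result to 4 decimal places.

1.0858

var(D_1) = (2.4)² = 5.76;  var(D_2) = (4.4)² = 19.36
Cov(D_1,D_2) = ρ·SD(D_1)·SD(D_2) = 0.7·2.4·4.4 = 7.392
var(0.2D_1 - 0.3D_2) = (0.2)²·var(D_1) + (-0.3)²·var(D_2) + 2·(0.2)·(-0.3)·Cov(D_1,D_2)
= 0.04·5.76 + 0.09·19.36 + -0.12·7.392 = 1.08576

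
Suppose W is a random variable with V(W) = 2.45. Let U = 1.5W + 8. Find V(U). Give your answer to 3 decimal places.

V(1.5W + 8) = (1.5)²·V(W) = 2.25·2.45 = 5.5125

5.513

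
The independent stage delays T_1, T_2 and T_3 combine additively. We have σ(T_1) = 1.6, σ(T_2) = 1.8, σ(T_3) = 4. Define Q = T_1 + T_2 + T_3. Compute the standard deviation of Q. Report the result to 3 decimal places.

4.669

V(T_1) = 2.56, V(T_2) = 3.24, V(T_3) = 16
By independence, V(Q) = (1)²V(T_1) + (1)²V(T_2) + (1)²V(T_3)
= (1)²·2.56 + (1)²·3.24 + (1)²·16 = 21.8
σ(Q) = √21.8 ≈ 4.669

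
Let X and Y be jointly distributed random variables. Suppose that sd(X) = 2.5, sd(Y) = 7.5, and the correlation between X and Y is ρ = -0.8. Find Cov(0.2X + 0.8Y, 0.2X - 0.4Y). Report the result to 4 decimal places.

Var(X) = (2.5)² = 6.25;  Var(Y) = (7.5)² = 56.25
Cov(X,Y) = ρ·sd(X)·sd(Y) = -0.8·2.5·7.5 = -15
Cov(0.2X + 0.8Y, 0.2X - 0.4Y) = (0.2)(0.2)Var(X) + (0.8)(-0.4)Var(Y) + [(0.2)(-0.4) + (0.8)(0.2)]Cov(X,Y)
= 0.04·6.25 + -0.32·56.25 + 0.08·-15 = -18.95

-18.9500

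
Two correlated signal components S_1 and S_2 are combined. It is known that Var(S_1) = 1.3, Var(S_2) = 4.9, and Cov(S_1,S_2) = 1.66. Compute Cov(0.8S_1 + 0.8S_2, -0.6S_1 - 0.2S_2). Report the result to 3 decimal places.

Cov(0.8S_1 + 0.8S_2, -0.6S_1 - 0.2S_2) = (0.8)(-0.6)Var(S_1) + (0.8)(-0.2)Var(S_2) + [(0.8)(-0.2) + (0.8)(-0.6)]Cov(S_1,S_2)
= -0.48·1.3 + -0.16·4.9 + -0.64·1.66 = -2.4704

-2.470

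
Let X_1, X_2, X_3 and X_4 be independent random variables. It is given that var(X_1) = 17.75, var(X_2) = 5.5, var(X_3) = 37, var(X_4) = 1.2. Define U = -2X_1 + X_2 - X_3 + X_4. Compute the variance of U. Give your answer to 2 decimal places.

114.70

By independence, var(U) = (-2)²var(X_1) + (1)²var(X_2) + (-1)²var(X_3) + (1)²var(X_4)
= (-2)²·17.75 + (1)²·5.5 + (-1)²·37 + (1)²·1.2 = 114.7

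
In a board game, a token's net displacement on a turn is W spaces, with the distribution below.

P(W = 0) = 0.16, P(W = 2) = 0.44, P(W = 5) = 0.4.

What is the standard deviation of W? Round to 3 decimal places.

1.862

E[W] = (0)(0.16) + (2)(0.44) + (5)(0.4) = 2.88
E[W²] = (0)²(0.16) + (2)²(0.44) + (5)²(0.4) = 11.76
Var(W) = E[W²] − (E[W])² = 11.76 − (2.88)² = 3.4656
SD(W) = √3.4656 ≈ 1.862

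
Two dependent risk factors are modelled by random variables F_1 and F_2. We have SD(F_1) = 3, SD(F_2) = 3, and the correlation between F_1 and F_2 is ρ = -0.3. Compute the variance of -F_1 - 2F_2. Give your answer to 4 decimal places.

34.2000

V(F_1) = (3)² = 9;  V(F_2) = (3)² = 9
Cov(F_1,F_2) = ρ·SD(F_1)·SD(F_2) = -0.3·3·3 = -2.7
V(-F_1 - 2F_2) = (-1)²·V(F_1) + (-2)²·V(F_2) + 2·(-1)·(-2)·Cov(F_1,F_2)
= 1·9 + 4·9 + 4·-2.7 = 34.2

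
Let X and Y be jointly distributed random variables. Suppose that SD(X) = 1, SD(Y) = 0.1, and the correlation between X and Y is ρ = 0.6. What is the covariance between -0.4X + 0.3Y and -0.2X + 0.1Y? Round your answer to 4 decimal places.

var(X) = (1)² = 1;  var(Y) = (0.1)² = 0.01
Cov(X,Y) = ρ·SD(X)·SD(Y) = 0.6·1·0.1 = 0.06
Cov(-0.4X + 0.3Y, -0.2X + 0.1Y) = (-0.4)(-0.2)var(X) + (0.3)(0.1)var(Y) + [(-0.4)(0.1) + (0.3)(-0.2)]Cov(X,Y)
= 0.08·1 + 0.03·0.01 + -0.1·0.06 = 0.0743

0.0743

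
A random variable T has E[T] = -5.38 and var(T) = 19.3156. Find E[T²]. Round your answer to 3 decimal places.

E[T²] = var(T) + (E[T])² = 19.3156 + (-5.38)² = 48.26

48.260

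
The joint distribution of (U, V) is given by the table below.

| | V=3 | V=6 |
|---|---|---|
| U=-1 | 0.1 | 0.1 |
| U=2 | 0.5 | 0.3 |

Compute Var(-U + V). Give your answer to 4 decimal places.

E[U] = 1.4,  E[V] = 4.2,  E[UV] = 5.7
Var(U) = 3.4 − (1.4)² = 1.44;  Var(V) = 19.8 − (4.2)² = 2.16
cov(U,V) = 5.7 − (1.4)(4.2) = -0.18
Var(-U + V) = (-1)²·1.44 + (1)²·2.16 + 2·(-1)·(1)·-0.18 = 3.96

3.9600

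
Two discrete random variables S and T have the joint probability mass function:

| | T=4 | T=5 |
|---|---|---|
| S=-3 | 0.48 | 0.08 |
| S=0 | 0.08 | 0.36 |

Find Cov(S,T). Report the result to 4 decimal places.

E[S] = -1.68,  E[T] = 4.44
E[ST] = -6.96
Cov(S,T) = E[ST] − E[S]E[T] = -6.96 − (-1.68)(4.44) = 0.4992

0.4992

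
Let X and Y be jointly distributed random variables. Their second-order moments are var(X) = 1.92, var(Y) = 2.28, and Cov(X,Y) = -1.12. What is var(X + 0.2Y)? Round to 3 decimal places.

1.563

var(X + 0.2Y) = (1)²·var(X) + (0.2)²·var(Y) + 2·(1)·(0.2)·Cov(X,Y)
= 1·1.92 + 0.04·2.28 + 0.4·-1.12 = 1.5632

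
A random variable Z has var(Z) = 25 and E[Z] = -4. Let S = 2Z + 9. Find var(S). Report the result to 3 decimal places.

100.000

var(2Z + 9) = (2)²·var(Z) = 4·25 = 100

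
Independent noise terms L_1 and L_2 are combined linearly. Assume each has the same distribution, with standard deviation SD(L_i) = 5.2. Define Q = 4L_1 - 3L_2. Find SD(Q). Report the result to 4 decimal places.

26.0000

var(L_i) = (5.2)² = 27.04
By independence, var(Q) = (4)²var(L_1) + (-3)²var(L_2)
= (4)²·27.04 + (-3)²·27.04 = 676
SD(Q) = √676 ≈ 26.0000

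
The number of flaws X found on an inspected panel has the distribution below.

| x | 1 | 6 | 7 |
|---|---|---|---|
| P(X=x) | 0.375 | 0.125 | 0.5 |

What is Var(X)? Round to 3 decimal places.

E[X] = (1)(0.375) + (6)(0.125) + (7)(0.5) = 4.625
E[X²] = (1)²(0.375) + (6)²(0.125) + (7)²(0.5) = 29.375
Var(X) = E[X²] − (E[X])² = 29.375 − (4.625)² = 7.984375

7.984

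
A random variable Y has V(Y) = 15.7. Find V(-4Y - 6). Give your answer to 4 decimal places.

V(-4Y - 6) = (-4)²·V(Y) = 16·15.7 = 251.2

251.2000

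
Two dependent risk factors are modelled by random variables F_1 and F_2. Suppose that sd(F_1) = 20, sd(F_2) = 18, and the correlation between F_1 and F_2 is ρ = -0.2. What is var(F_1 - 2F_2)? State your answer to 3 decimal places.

1984.000

var(F_1) = (20)² = 400;  var(F_2) = (18)² = 324
Cov(F_1,F_2) = ρ·sd(F_1)·sd(F_2) = -0.2·20·18 = -72
var(F_1 - 2F_2) = (1)²·var(F_1) + (-2)²·var(F_2) + 2·(1)·(-2)·Cov(F_1,F_2)
= 1·400 + 4·324 + -4·-72 = 1984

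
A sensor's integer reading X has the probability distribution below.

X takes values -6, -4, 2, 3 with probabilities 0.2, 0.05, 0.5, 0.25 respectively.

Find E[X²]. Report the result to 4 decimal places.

E[X²] = (-6)²(0.2) + (-4)²(0.05) + (2)²(0.5) + (3)²(0.25) = 12.25

12.2500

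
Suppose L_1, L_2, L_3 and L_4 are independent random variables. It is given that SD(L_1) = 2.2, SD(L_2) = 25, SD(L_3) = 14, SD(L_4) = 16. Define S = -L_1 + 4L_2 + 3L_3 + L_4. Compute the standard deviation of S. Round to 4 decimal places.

109.6578

var(L_1) = 4.84, var(L_2) = 625, var(L_3) = 196, var(L_4) = 256
By independence, var(S) = (-1)²var(L_1) + (4)²var(L_2) + (3)²var(L_3) + (1)²var(L_4)
= (-1)²·4.84 + (4)²·625 + (3)²·196 + (1)²·256 = 12024.84
SD(S) = √12024.84 ≈ 109.6578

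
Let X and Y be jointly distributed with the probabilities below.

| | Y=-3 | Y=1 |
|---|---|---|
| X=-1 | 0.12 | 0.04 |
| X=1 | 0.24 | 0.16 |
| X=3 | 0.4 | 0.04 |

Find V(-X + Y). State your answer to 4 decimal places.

6.0800

E[X] = 1.56,  E[Y] = -2.04,  E[XY] = -3.72
V(X) = 4.52 − (1.56)² = 2.0864;  V(Y) = 7.08 − (-2.04)² = 2.9184
Cov(X,Y) = -3.72 − (1.56)(-2.04) = -0.5376
V(-X + Y) = (-1)²·2.0864 + (1)²·2.9184 + 2·(-1)·(1)·-0.5376 = 6.08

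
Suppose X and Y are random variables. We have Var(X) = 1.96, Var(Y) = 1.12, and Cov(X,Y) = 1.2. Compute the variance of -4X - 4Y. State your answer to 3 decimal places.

Var(-4X - 4Y) = (-4)²·Var(X) + (-4)²·Var(Y) + 2·(-4)·(-4)·Cov(X,Y)
= 16·1.96 + 16·1.12 + 32·1.2 = 87.68

87.680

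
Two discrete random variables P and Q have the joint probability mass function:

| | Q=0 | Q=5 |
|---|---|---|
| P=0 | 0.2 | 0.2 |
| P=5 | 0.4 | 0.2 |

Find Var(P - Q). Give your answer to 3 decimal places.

14.000

E[P] = 3,  E[Q] = 2,  E[PQ] = 5
Var(P) = 15 − (3)² = 6;  Var(Q) = 10 − (2)² = 6
Cov(P,Q) = 5 − (3)(2) = -1
Var(P - Q) = (1)²·6 + (-1)²·6 + 2·(1)·(-1)·-1 = 14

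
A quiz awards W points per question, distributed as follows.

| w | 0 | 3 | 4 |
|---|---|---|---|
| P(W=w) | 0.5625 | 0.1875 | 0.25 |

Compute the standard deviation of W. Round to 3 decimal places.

E[W] = (0)(0.5625) + (3)(0.1875) + (4)(0.25) = 1.5625
E[W²] = (0)²(0.5625) + (3)²(0.1875) + (4)²(0.25) = 5.6875
Var(W) = E[W²] − (E[W])² = 5.6875 − (1.5625)² = 3.24609375
sd(W) = √3.24609375 ≈ 1.802

1.802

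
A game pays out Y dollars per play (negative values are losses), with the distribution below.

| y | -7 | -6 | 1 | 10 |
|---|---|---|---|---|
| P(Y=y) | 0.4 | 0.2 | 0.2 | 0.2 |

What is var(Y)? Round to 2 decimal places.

43.76

E[Y] = (-7)(0.4) + (-6)(0.2) + (1)(0.2) + (10)(0.2) = -1.8
E[Y²] = (-7)²(0.4) + (-6)²(0.2) + (1)²(0.2) + (10)²(0.2) = 47
var(Y) = E[Y²] − (E[Y])² = 47 − (-1.8)² = 43.76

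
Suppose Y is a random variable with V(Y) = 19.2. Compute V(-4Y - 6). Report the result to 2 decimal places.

V(-4Y - 6) = (-4)²·V(Y) = 16·19.2 = 307.2

307.20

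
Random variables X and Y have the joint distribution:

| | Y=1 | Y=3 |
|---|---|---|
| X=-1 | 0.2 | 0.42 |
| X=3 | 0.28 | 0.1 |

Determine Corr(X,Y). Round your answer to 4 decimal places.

E[X] = 0.52,  E[Y] = 2.04
E[XY] = 0.28
Cov(X,Y) = E[XY] − E[X]E[Y] = 0.28 − (0.52)(2.04) = -0.7808
Var(X) = 3.7696,  Var(Y) = 0.9984
ρ = -0.7808 / √(3.7696·0.9984) ≈ -0.4025

-0.4025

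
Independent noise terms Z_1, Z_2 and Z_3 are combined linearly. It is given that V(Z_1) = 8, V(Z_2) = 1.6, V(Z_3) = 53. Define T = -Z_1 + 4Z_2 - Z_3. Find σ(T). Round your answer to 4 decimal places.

9.3059

By independence, V(T) = (-1)²V(Z_1) + (4)²V(Z_2) + (-1)²V(Z_3)
= (-1)²·8 + (4)²·1.6 + (-1)²·53 = 86.6
σ(T) = √86.6 ≈ 9.3059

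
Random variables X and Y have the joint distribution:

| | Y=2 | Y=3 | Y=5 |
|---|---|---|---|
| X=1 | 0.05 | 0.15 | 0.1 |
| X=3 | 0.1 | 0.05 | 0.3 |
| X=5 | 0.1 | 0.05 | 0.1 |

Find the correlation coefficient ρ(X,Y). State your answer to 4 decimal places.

-0.0130

E[X] = 2.9,  E[Y] = 3.75
E[XY] = 10.85
Cov(X,Y) = E[XY] − E[X]E[Y] = 10.85 − (2.9)(3.75) = -0.025
V(X) = 2.19,  V(Y) = 1.6875
ρ = -0.025 / √(2.19·1.6875) ≈ -0.0130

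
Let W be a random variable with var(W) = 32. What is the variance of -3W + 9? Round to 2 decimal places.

288.00

var(-3W + 9) = (-3)²·var(W) = 9·32 = 288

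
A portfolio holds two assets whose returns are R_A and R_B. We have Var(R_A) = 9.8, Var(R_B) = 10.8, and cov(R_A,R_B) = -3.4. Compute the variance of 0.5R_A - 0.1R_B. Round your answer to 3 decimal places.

2.898

Var(0.5R_A - 0.1R_B) = (0.5)²·Var(R_A) + (-0.1)²·Var(R_B) + 2·(0.5)·(-0.1)·cov(R_A,R_B)
= 0.25·9.8 + 0.01·10.8 + -0.1·-3.4 = 2.898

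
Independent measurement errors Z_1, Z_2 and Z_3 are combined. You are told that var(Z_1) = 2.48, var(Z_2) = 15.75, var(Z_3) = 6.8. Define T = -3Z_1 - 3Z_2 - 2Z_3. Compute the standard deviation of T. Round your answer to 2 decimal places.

13.83

By independence, var(T) = (-3)²var(Z_1) + (-3)²var(Z_2) + (-2)²var(Z_3)
= (-3)²·2.48 + (-3)²·15.75 + (-2)²·6.8 = 191.27
SD(T) = √191.27 ≈ 13.83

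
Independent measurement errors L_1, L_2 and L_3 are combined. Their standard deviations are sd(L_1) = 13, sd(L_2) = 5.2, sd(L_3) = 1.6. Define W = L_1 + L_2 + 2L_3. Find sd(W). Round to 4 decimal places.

var(L_1) = 169, var(L_2) = 27.04, var(L_3) = 2.56
By independence, var(W) = (1)²var(L_1) + (1)²var(L_2) + (2)²var(L_3)
= (1)²·169 + (1)²·27.04 + (2)²·2.56 = 206.28
sd(W) = √206.28 ≈ 14.3625

14.3625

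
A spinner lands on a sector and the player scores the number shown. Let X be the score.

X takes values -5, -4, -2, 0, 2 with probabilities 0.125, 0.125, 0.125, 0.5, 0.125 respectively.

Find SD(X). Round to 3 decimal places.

E[X] = (-5)(0.125) + (-4)(0.125) + (-2)(0.125) + (0)(0.5) + (2)(0.125) = -1.125
E[X²] = (-5)²(0.125) + (-4)²(0.125) + (-2)²(0.125) + (0)²(0.5) + (2)²(0.125) = 6.125
V(X) = E[X²] − (E[X])² = 6.125 − (-1.125)² = 4.859375
SD(X) = √4.859375 ≈ 2.204

2.204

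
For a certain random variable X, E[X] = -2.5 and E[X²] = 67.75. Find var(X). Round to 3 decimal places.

var(X) = 67.75 − (-2.5)² = 61.5

61.500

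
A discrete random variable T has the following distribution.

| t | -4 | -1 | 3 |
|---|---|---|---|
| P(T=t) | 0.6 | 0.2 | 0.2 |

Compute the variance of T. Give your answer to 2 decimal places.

E[T] = (-4)(0.6) + (-1)(0.2) + (3)(0.2) = -2
E[T²] = (-4)²(0.6) + (-1)²(0.2) + (3)²(0.2) = 11.6
V(T) = E[T²] − (E[T])² = 11.6 − (-2)² = 7.6

7.60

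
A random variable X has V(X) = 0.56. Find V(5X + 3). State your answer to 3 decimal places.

14.000

V(5X + 3) = (5)²·V(X) = 25·0.56 = 14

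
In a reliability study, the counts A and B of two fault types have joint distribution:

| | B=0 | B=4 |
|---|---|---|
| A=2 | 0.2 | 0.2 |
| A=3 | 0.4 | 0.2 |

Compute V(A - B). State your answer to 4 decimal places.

4.4000

E[A] = 2.6,  E[B] = 1.6,  E[AB] = 4
V(A) = 7 − (2.6)² = 0.24;  V(B) = 6.4 − (1.6)² = 3.84
cov(A,B) = 4 − (2.6)(1.6) = -0.16
V(A - B) = (1)²·0.24 + (-1)²·3.84 + 2·(1)·(-1)·-0.16 = 4.4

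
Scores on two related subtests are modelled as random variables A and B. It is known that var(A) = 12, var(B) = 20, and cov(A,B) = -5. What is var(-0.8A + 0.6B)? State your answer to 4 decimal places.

19.6800

var(-0.8A + 0.6B) = (-0.8)²·var(A) + (0.6)²·var(B) + 2·(-0.8)·(0.6)·cov(A,B)
= 0.64·12 + 0.36·20 + -0.96·-5 = 19.68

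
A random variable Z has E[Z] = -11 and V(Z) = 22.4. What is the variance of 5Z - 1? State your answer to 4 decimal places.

V(5Z - 1) = (5)²·V(Z) = 25·22.4 = 560

560.0000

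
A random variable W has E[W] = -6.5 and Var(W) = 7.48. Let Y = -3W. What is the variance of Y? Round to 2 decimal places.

67.32

Var(-3W) = (-3)²·Var(W) = 9·7.48 = 67.32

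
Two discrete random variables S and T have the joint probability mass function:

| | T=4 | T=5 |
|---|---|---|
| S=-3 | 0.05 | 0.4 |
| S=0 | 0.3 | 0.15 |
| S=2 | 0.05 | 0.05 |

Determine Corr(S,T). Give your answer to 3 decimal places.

-0.473

E[S] = -1.15,  E[T] = 4.6
E[ST] = -5.7
cov(S,T) = E[ST] − E[S]E[T] = -5.7 − (-1.15)(4.6) = -0.41
var(S) = 3.1275,  var(T) = 0.24
ρ = -0.41 / √(3.1275·0.24) ≈ -0.473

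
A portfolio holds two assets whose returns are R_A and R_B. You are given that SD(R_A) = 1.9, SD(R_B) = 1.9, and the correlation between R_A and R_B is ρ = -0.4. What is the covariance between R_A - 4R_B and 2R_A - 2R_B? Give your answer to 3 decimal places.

var(R_A) = (1.9)² = 3.61;  var(R_B) = (1.9)² = 3.61
cov(R_A,R_B) = ρ·SD(R_A)·SD(R_B) = -0.4·1.9·1.9 = -1.444
cov(R_A - 4R_B, 2R_A - 2R_B) = (1)(2)var(R_A) + (-4)(-2)var(R_B) + [(1)(-2) + (-4)(2)]cov(R_A,R_B)
= 2·3.61 + 8·3.61 + -10·-1.444 = 50.54

50.540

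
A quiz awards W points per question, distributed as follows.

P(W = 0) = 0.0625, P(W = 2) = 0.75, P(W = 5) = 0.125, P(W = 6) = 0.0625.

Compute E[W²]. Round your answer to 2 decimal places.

8.38

E[W²] = (0)²(0.0625) + (2)²(0.75) + (5)²(0.125) + (6)²(0.0625) = 8.375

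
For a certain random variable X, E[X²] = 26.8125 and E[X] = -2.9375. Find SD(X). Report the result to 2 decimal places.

V(X) = 26.8125 − (-2.9375)² = 18.18359375
SD(X) = √18.18359375 ≈ 4.26

4.26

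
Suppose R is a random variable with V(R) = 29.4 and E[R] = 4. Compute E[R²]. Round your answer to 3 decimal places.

E[R²] = V(R) + (E[R])² = 29.4 + (4)² = 45.4

45.400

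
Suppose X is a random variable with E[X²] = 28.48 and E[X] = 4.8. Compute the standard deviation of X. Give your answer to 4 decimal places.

2.3324

Var(X) = 28.48 − (4.8)² = 5.44
σ(X) = √5.44 ≈ 2.3324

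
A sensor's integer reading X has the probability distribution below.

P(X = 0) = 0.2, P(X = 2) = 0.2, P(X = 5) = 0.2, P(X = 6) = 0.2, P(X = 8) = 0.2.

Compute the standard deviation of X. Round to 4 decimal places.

E[X] = (0)(0.2) + (2)(0.2) + (5)(0.2) + (6)(0.2) + (8)(0.2) = 4.2
E[X²] = (0)²(0.2) + (2)²(0.2) + (5)²(0.2) + (6)²(0.2) + (8)²(0.2) = 25.8
var(X) = E[X²] − (E[X])² = 25.8 − (4.2)² = 8.16
SD(X) = √8.16 ≈ 2.8566

2.8566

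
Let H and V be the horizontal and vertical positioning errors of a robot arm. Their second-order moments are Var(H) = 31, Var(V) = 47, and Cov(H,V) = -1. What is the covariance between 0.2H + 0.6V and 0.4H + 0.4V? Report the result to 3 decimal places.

13.440

Cov(0.2H + 0.6V, 0.4H + 0.4V) = (0.2)(0.4)Var(H) + (0.6)(0.4)Var(V) + [(0.2)(0.4) + (0.6)(0.4)]Cov(H,V)
= 0.08·31 + 0.24·47 + 0.32·-1 = 13.44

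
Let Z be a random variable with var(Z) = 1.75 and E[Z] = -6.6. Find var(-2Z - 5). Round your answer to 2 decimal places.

var(-2Z - 5) = (-2)²·var(Z) = 4·1.75 = 7

7.00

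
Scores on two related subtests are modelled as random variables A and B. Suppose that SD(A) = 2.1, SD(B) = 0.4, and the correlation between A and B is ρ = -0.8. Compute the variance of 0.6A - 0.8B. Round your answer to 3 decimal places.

2.335

var(A) = (2.1)² = 4.41;  var(B) = (0.4)² = 0.16
Cov(A,B) = ρ·SD(A)·SD(B) = -0.8·2.1·0.4 = -0.672
var(0.6A - 0.8B) = (0.6)²·var(A) + (-0.8)²·var(B) + 2·(0.6)·(-0.8)·Cov(A,B)
= 0.36·4.41 + 0.64·0.16 + -0.96·-0.672 = 2.33512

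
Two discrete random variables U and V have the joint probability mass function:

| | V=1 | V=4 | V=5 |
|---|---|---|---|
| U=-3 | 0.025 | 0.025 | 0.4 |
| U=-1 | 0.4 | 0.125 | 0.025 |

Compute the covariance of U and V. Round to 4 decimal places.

-1.4150

E[U] = -1.9,  E[V] = 3.15
E[UV] = -7.4
Cov(U,V) = E[UV] − E[U]E[V] = -7.4 − (-1.9)(3.15) = -1.415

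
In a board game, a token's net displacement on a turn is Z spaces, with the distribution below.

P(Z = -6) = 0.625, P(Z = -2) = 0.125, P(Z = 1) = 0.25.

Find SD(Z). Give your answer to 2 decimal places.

3.03

E[Z] = (-6)(0.625) + (-2)(0.125) + (1)(0.25) = -3.75
E[Z²] = (-6)²(0.625) + (-2)²(0.125) + (1)²(0.25) = 23.25
V(Z) = E[Z²] − (E[Z])² = 23.25 − (-3.75)² = 9.1875
SD(Z) = √9.1875 ≈ 3.03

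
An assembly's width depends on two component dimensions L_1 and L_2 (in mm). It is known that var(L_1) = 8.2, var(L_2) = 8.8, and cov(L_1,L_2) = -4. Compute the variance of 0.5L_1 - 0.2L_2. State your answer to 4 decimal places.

3.2020

var(0.5L_1 - 0.2L_2) = (0.5)²·var(L_1) + (-0.2)²·var(L_2) + 2·(0.5)·(-0.2)·cov(L_1,L_2)
= 0.25·8.2 + 0.04·8.8 + -0.2·-4 = 3.202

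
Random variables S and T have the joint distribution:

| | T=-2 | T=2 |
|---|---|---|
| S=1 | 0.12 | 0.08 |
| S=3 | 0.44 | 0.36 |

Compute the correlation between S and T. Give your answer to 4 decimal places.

0.0403

E[S] = 2.6,  E[T] = -0.24
E[ST] = -0.56
Cov(S,T) = E[ST] − E[S]E[T] = -0.56 − (2.6)(-0.24) = 0.064
var(S) = 0.64,  var(T) = 3.9424
ρ = 0.064 / √(0.64·3.9424) ≈ 0.0403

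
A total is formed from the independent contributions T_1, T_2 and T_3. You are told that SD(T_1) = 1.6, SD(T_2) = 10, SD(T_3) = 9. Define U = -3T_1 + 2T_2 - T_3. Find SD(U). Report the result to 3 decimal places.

Var(T_1) = 2.56, Var(T_2) = 100, Var(T_3) = 81
By independence, Var(U) = (-3)²Var(T_1) + (2)²Var(T_2) + (-1)²Var(T_3)
= (-3)²·2.56 + (2)²·100 + (-1)²·81 = 504.04
SD(U) = √504.04 ≈ 22.451

22.451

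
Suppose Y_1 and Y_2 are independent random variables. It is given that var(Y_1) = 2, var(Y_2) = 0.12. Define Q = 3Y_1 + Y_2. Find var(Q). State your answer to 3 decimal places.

By independence, var(Q) = (3)²var(Y_1) + (1)²var(Y_2)
= (3)²·2 + (1)²·0.12 = 18.12

18.120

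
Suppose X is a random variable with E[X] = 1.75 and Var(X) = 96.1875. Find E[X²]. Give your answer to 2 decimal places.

E[X²] = Var(X) + (E[X])² = 96.1875 + (1.75)² = 99.25

99.25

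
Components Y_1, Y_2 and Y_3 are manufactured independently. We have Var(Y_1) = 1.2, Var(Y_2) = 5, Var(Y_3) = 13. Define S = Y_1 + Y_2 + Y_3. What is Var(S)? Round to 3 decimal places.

19.200

By independence, Var(S) = (1)²Var(Y_1) + (1)²Var(Y_2) + (1)²Var(Y_3)
= (1)²·1.2 + (1)²·5 + (1)²·13 = 19.2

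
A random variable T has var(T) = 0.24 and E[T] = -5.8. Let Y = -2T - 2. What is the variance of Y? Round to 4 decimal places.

0.9600

var(-2T - 2) = (-2)²·var(T) = 4·0.24 = 0.96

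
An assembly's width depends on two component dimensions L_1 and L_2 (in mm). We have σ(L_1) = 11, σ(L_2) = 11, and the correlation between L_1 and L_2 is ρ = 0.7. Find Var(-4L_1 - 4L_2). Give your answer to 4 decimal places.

Var(L_1) = (11)² = 121;  Var(L_2) = (11)² = 121
cov(L_1,L_2) = ρ·σ(L_1)·σ(L_2) = 0.7·11·11 = 84.7
Var(-4L_1 - 4L_2) = (-4)²·Var(L_1) + (-4)²·Var(L_2) + 2·(-4)·(-4)·cov(L_1,L_2)
= 16·121 + 16·121 + 32·84.7 = 6582.4

6582.4000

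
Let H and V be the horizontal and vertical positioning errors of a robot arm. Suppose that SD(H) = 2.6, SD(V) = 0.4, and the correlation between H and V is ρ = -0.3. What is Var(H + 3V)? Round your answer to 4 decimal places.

Var(H) = (2.6)² = 6.76;  Var(V) = (0.4)² = 0.16
Cov(H,V) = ρ·SD(H)·SD(V) = -0.3·2.6·0.4 = -0.312
Var(H + 3V) = (1)²·Var(H) + (3)²·Var(V) + 2·(1)·(3)·Cov(H,V)
= 1·6.76 + 9·0.16 + 6·-0.312 = 6.328

6.3280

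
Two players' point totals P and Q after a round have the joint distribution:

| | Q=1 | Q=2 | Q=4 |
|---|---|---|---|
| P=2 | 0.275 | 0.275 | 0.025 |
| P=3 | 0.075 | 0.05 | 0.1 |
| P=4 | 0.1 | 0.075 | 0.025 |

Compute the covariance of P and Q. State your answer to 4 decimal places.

0.1188

E[P] = 2.625,  E[Q] = 1.85
E[PQ] = 4.975
cov(P,Q) = E[PQ] − E[P]E[Q] = 4.975 − (2.625)(1.85) = 0.11875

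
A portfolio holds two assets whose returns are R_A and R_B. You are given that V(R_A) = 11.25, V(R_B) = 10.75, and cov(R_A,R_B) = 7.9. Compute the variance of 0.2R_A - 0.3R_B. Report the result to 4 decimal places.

0.4695

V(0.2R_A - 0.3R_B) = (0.2)²·V(R_A) + (-0.3)²·V(R_B) + 2·(0.2)·(-0.3)·cov(R_A,R_B)
= 0.04·11.25 + 0.09·10.75 + -0.12·7.9 = 0.4695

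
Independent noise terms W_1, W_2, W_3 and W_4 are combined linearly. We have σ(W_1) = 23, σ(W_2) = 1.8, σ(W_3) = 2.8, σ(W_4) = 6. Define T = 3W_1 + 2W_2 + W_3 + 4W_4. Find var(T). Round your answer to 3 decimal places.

5357.800

var(W_1) = 529, var(W_2) = 3.24, var(W_3) = 7.84, var(W_4) = 36
By independence, var(T) = (3)²var(W_1) + (2)²var(W_2) + (1)²var(W_3) + (4)²var(W_4)
= (3)²·529 + (2)²·3.24 + (1)²·7.84 + (4)²·36 = 5357.8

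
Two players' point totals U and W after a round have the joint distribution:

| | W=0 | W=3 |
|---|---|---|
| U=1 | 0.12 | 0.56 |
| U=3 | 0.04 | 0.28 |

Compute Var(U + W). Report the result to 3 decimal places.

E[U] = 1.64,  E[W] = 2.52,  E[UW] = 4.2
Var(U) = 3.56 − (1.64)² = 0.8704;  Var(W) = 7.56 − (2.52)² = 1.2096
cov(U,W) = 4.2 − (1.64)(2.52) = 0.0672
Var(U + W) = (1)²·0.8704 + (1)²·1.2096 + 2·(1)·(1)·0.0672 = 2.2144

2.214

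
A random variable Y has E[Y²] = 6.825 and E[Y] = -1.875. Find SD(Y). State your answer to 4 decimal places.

1.8192

V(Y) = 6.825 − (-1.875)² = 3.309375
SD(Y) = √3.309375 ≈ 1.8192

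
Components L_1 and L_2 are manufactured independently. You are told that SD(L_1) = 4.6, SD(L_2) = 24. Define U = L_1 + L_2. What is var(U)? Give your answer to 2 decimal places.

597.16

var(L_1) = 21.16, var(L_2) = 576
By independence, var(U) = (1)²var(L_1) + (1)²var(L_2)
= (1)²·21.16 + (1)²·576 = 597.16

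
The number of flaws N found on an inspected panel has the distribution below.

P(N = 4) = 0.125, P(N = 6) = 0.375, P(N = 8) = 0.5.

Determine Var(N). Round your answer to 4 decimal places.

1.9375

E[N] = (4)(0.125) + (6)(0.375) + (8)(0.5) = 6.75
E[N²] = (4)²(0.125) + (6)²(0.375) + (8)²(0.5) = 47.5
Var(N) = E[N²] − (E[N])² = 47.5 − (6.75)² = 1.9375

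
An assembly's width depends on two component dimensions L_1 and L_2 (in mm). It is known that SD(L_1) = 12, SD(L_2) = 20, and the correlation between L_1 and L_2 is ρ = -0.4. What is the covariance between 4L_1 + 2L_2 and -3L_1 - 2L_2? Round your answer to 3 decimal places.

Var(L_1) = (12)² = 144;  Var(L_2) = (20)² = 400
Cov(L_1,L_2) = ρ·SD(L_1)·SD(L_2) = -0.4·12·20 = -96
Cov(4L_1 + 2L_2, -3L_1 - 2L_2) = (4)(-3)Var(L_1) + (2)(-2)Var(L_2) + [(4)(-2) + (2)(-3)]Cov(L_1,L_2)
= -12·144 + -4·400 + -14·-96 = -1984

-1984.000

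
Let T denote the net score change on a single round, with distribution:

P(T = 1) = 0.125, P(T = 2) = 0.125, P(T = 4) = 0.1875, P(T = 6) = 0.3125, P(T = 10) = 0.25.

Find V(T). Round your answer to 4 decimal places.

E[T] = (1)(0.125) + (2)(0.125) + (4)(0.1875) + (6)(0.3125) + (10)(0.25) = 5.5
E[T²] = (1)²(0.125) + (2)²(0.125) + (4)²(0.1875) + (6)²(0.3125) + (10)²(0.25) = 39.875
V(T) = E[T²] − (E[T])² = 39.875 − (5.5)² = 9.625

9.6250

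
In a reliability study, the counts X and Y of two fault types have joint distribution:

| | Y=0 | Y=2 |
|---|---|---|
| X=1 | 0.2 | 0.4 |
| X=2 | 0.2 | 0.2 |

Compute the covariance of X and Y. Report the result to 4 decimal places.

-0.0800

E[X] = 1.4,  E[Y] = 1.2
E[XY] = 1.6
Cov(X,Y) = E[XY] − E[X]E[Y] = 1.6 − (1.4)(1.2) = -0.08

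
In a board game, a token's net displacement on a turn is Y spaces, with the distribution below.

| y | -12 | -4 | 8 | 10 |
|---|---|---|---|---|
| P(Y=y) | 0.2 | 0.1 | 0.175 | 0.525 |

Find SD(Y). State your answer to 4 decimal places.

E[Y] = (-12)(0.2) + (-4)(0.1) + (8)(0.175) + (10)(0.525) = 3.85
E[Y²] = (-12)²(0.2) + (-4)²(0.1) + (8)²(0.175) + (10)²(0.525) = 94.1
Var(Y) = E[Y²] − (E[Y])² = 94.1 − (3.85)² = 79.2775
SD(Y) = √79.2775 ≈ 8.9038

8.9038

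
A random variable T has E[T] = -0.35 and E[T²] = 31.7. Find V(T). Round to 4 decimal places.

V(T) = 31.7 − (-0.35)² = 31.5775

31.5775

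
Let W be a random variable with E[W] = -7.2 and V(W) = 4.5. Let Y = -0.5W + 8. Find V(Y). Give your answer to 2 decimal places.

V(-0.5W + 8) = (-0.5)²·V(W) = 0.25·4.5 = 1.125

1.13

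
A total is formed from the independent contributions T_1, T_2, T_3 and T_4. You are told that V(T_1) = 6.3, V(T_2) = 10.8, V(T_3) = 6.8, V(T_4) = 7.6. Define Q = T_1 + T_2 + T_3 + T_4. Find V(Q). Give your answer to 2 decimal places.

By independence, V(Q) = (1)²V(T_1) + (1)²V(T_2) + (1)²V(T_3) + (1)²V(T_4)
= (1)²·6.3 + (1)²·10.8 + (1)²·6.8 + (1)²·7.6 = 31.5

31.50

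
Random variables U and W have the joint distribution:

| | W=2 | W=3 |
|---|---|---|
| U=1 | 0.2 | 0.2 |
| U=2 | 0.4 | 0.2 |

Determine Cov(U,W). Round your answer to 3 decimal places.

E[U] = 1.6,  E[W] = 2.4
E[UW] = 3.8
Cov(U,W) = E[UW] − E[U]E[W] = 3.8 − (1.6)(2.4) = -0.04

-0.040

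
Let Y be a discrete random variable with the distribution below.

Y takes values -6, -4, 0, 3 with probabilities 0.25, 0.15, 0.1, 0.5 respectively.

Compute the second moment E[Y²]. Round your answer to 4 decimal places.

E[Y²] = (-6)²(0.25) + (-4)²(0.15) + (0)²(0.1) + (3)²(0.5) = 15.9

15.9000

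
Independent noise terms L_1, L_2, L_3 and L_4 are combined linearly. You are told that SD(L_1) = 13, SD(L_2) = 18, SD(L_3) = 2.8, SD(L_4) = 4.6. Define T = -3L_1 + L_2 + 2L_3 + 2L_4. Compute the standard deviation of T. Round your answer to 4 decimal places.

44.2832

Var(L_1) = 169, Var(L_2) = 324, Var(L_3) = 7.84, Var(L_4) = 21.16
By independence, Var(T) = (-3)²Var(L_1) + (1)²Var(L_2) + (2)²Var(L_3) + (2)²Var(L_4)
= (-3)²·169 + (1)²·324 + (2)²·7.84 + (2)²·21.16 = 1961
SD(T) = √1961 ≈ 44.2832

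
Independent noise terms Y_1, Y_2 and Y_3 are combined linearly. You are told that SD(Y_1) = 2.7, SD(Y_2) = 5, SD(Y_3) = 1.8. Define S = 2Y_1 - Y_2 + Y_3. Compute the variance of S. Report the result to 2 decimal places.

57.40

Var(Y_1) = 7.29, Var(Y_2) = 25, Var(Y_3) = 3.24
By independence, Var(S) = (2)²Var(Y_1) + (-1)²Var(Y_2) + (1)²Var(Y_3)
= (2)²·7.29 + (-1)²·25 + (1)²·3.24 = 57.4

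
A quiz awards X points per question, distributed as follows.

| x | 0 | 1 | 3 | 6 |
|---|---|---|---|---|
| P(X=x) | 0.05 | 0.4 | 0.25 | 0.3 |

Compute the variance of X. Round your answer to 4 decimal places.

E[X] = (0)(0.05) + (1)(0.4) + (3)(0.25) + (6)(0.3) = 2.95
E[X²] = (0)²(0.05) + (1)²(0.4) + (3)²(0.25) + (6)²(0.3) = 13.45
Var(X) = E[X²] − (E[X])² = 13.45 − (2.95)² = 4.7475

4.7475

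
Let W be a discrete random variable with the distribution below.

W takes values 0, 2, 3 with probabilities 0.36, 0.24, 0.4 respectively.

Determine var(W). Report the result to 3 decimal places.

E[W] = (0)(0.36) + (2)(0.24) + (3)(0.4) = 1.68
E[W²] = (0)²(0.36) + (2)²(0.24) + (3)²(0.4) = 4.56
var(W) = E[W²] − (E[W])² = 4.56 − (1.68)² = 1.7376

1.738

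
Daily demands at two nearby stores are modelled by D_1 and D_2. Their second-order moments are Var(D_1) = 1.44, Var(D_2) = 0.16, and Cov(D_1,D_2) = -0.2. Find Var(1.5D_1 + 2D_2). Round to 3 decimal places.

Var(1.5D_1 + 2D_2) = (1.5)²·Var(D_1) + (2)²·Var(D_2) + 2·(1.5)·(2)·Cov(D_1,D_2)
= 2.25·1.44 + 4·0.16 + 6·-0.2 = 2.68

2.680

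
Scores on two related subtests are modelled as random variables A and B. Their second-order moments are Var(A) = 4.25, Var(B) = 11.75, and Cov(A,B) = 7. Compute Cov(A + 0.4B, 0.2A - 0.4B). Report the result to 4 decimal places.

-3.2700

Cov(A + 0.4B, 0.2A - 0.4B) = (1)(0.2)Var(A) + (0.4)(-0.4)Var(B) + [(1)(-0.4) + (0.4)(0.2)]Cov(A,B)
= 0.2·4.25 + -0.16·11.75 + -0.32·7 = -3.27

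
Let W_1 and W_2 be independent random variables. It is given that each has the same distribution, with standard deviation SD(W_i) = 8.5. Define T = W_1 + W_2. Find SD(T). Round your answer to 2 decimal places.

Var(W_i) = (8.5)² = 72.25
By independence, Var(T) = (1)²Var(W_1) + (1)²Var(W_2)
= (1)²·72.25 + (1)²·72.25 = 144.5
SD(T) = √144.5 ≈ 12.02

12.02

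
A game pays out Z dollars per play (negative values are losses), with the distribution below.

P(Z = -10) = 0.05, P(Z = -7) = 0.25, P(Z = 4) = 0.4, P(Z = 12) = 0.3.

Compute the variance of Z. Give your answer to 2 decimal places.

58.15

E[Z] = (-10)(0.05) + (-7)(0.25) + (4)(0.4) + (12)(0.3) = 2.95
E[Z²] = (-10)²(0.05) + (-7)²(0.25) + (4)²(0.4) + (12)²(0.3) = 66.85
V(Z) = E[Z²] − (E[Z])² = 66.85 − (2.95)² = 58.1475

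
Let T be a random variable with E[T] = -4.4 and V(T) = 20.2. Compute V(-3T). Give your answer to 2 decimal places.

V(-3T) = (-3)²·V(T) = 9·20.2 = 181.8

181.80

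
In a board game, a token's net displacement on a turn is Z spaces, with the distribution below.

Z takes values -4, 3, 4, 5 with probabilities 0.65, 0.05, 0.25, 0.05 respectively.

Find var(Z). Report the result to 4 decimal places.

E[Z] = (-4)(0.65) + (3)(0.05) + (4)(0.25) + (5)(0.05) = -1.2
E[Z²] = (-4)²(0.65) + (3)²(0.05) + (4)²(0.25) + (5)²(0.05) = 16.1
var(Z) = E[Z²] − (E[Z])² = 16.1 − (-1.2)² = 14.66

14.6600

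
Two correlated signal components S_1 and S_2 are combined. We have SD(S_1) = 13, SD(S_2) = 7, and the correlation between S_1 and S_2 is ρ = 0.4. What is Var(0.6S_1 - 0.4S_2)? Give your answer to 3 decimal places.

Var(S_1) = (13)² = 169;  Var(S_2) = (7)² = 49
Cov(S_1,S_2) = ρ·SD(S_1)·SD(S_2) = 0.4·13·7 = 36.4
Var(0.6S_1 - 0.4S_2) = (0.6)²·Var(S_1) + (-0.4)²·Var(S_2) + 2·(0.6)·(-0.4)·Cov(S_1,S_2)
= 0.36·169 + 0.16·49 + -0.48·36.4 = 51.208

51.208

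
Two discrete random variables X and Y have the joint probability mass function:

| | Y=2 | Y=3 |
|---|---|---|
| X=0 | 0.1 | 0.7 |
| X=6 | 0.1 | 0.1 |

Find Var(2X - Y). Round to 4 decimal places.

E[X] = 1.2,  E[Y] = 2.8,  E[XY] = 3
Var(X) = 7.2 − (1.2)² = 5.76;  Var(Y) = 8 − (2.8)² = 0.16
cov(X,Y) = 3 − (1.2)(2.8) = -0.36
Var(2X - Y) = (2)²·5.76 + (-1)²·0.16 + 2·(2)·(-1)·-0.36 = 24.64

24.6400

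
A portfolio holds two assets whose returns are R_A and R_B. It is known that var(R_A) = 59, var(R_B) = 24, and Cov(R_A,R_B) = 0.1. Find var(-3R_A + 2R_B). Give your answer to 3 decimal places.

625.800

var(-3R_A + 2R_B) = (-3)²·var(R_A) + (2)²·var(R_B) + 2·(-3)·(2)·Cov(R_A,R_B)
= 9·59 + 4·24 + -12·0.1 = 625.8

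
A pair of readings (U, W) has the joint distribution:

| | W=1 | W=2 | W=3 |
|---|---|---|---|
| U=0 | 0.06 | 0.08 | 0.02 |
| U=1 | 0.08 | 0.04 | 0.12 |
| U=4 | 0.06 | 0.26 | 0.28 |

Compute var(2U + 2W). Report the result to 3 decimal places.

16.482

E[U] = 2.64,  E[W] = 2.22,  E[UW] = 6.2
var(U) = 9.84 − (2.64)² = 2.8704;  var(W) = 5.5 − (2.22)² = 0.5716
Cov(U,W) = 6.2 − (2.64)(2.22) = 0.3392
var(2U + 2W) = (2)²·2.8704 + (2)²·0.5716 + 2·(2)·(2)·0.3392 = 16.4816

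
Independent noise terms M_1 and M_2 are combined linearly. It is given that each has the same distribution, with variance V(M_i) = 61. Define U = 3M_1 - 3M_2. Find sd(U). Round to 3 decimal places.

33.136

By independence, V(U) = (3)²V(M_1) + (-3)²V(M_2)
= (3)²·61 + (-3)²·61 = 1098
sd(U) = √1098 ≈ 33.136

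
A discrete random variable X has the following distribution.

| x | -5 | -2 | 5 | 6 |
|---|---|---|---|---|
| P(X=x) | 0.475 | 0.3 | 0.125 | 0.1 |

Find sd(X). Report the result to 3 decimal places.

E[X] = (-5)(0.475) + (-2)(0.3) + (5)(0.125) + (6)(0.1) = -1.75
E[X²] = (-5)²(0.475) + (-2)²(0.3) + (5)²(0.125) + (6)²(0.1) = 19.8
V(X) = E[X²] − (E[X])² = 19.8 − (-1.75)² = 16.7375
sd(X) = √16.7375 ≈ 4.091

4.091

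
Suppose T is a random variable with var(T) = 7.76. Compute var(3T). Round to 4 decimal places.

69.8400

var(3T) = (3)²·var(T) = 9·7.76 = 69.84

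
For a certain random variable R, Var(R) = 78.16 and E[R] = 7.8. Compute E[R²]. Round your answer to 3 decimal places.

E[R²] = Var(R) + (E[R])² = 78.16 + (7.8)² = 139

139.000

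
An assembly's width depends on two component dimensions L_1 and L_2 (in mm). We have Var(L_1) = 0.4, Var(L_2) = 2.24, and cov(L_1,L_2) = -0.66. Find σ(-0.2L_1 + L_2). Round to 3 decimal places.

1.587

Var(-0.2L_1 + L_2) = (-0.2)²·Var(L_1) + (1)²·Var(L_2) + 2·(-0.2)·(1)·cov(L_1,L_2)
= 0.04·0.4 + 1·2.24 + -0.4·-0.66 = 2.52
σ(-0.2L_1 + L_2) = √2.52 ≈ 1.587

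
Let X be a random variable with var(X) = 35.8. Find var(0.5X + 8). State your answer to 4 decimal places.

var(0.5X + 8) = (0.5)²·var(X) = 0.25·35.8 = 8.95

8.9500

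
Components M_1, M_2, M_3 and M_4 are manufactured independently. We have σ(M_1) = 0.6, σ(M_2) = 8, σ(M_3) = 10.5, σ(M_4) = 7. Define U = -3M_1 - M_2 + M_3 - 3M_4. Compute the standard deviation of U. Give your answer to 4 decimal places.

24.8695

Var(M_1) = 0.36, Var(M_2) = 64, Var(M_3) = 110.25, Var(M_4) = 49
By independence, Var(U) = (-3)²Var(M_1) + (-1)²Var(M_2) + (1)²Var(M_3) + (-3)²Var(M_4)
= (-3)²·0.36 + (-1)²·64 + (1)²·110.25 + (-3)²·49 = 618.49
σ(U) = √618.49 ≈ 24.8695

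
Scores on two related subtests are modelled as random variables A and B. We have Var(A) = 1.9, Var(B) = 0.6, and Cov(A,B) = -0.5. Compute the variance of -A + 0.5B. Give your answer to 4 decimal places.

2.5500

Var(-A + 0.5B) = (-1)²·Var(A) + (0.5)²·Var(B) + 2·(-1)·(0.5)·Cov(A,B)
= 1·1.9 + 0.25·0.6 + -1·-0.5 = 2.55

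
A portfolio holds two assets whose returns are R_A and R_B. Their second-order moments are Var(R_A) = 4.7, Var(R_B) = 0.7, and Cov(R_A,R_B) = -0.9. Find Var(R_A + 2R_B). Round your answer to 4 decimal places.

Var(R_A + 2R_B) = (1)²·Var(R_A) + (2)²·Var(R_B) + 2·(1)·(2)·Cov(R_A,R_B)
= 1·4.7 + 4·0.7 + 4·-0.9 = 3.9

3.9000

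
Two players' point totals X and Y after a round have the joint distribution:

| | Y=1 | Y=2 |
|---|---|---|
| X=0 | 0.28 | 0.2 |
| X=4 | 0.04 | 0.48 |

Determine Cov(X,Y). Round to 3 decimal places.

E[X] = 2.08,  E[Y] = 1.68
E[XY] = 4
Cov(X,Y) = E[XY] − E[X]E[Y] = 4 − (2.08)(1.68) = 0.5056

0.506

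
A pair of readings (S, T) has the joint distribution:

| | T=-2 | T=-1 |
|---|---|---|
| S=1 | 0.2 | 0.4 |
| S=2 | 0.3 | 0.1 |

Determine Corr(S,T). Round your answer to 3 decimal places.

-0.408

E[S] = 1.4,  E[T] = -1.5
E[ST] = -2.2
cov(S,T) = E[ST] − E[S]E[T] = -2.2 − (1.4)(-1.5) = -0.1
V(S) = 0.24,  V(T) = 0.25
ρ = -0.1 / √(0.24·0.25) ≈ -0.408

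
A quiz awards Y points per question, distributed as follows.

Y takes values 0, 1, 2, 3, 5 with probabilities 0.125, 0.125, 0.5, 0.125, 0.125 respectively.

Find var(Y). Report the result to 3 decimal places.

E[Y] = (0)(0.125) + (1)(0.125) + (2)(0.5) + (3)(0.125) + (5)(0.125) = 2.125
E[Y²] = (0)²(0.125) + (1)²(0.125) + (2)²(0.5) + (3)²(0.125) + (5)²(0.125) = 6.375
var(Y) = E[Y²] − (E[Y])² = 6.375 − (2.125)² = 1.859375

1.859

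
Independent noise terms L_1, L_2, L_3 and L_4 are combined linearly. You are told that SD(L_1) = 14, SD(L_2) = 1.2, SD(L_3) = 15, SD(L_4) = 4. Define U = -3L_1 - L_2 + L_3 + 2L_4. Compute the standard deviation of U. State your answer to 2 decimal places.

Var(L_1) = 196, Var(L_2) = 1.44, Var(L_3) = 225, Var(L_4) = 16
By independence, Var(U) = (-3)²Var(L_1) + (-1)²Var(L_2) + (1)²Var(L_3) + (2)²Var(L_4)
= (-3)²·196 + (-1)²·1.44 + (1)²·225 + (2)²·16 = 2054.44
SD(U) = √2054.44 ≈ 45.33

45.33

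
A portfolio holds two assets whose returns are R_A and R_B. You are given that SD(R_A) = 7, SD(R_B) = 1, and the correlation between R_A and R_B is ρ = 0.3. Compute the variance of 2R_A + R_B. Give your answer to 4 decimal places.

Var(R_A) = (7)² = 49;  Var(R_B) = (1)² = 1
cov(R_A,R_B) = ρ·SD(R_A)·SD(R_B) = 0.3·7·1 = 2.1
Var(2R_A + R_B) = (2)²·Var(R_A) + (1)²·Var(R_B) + 2·(2)·(1)·cov(R_A,R_B)
= 4·49 + 1·1 + 4·2.1 = 205.4

205.4000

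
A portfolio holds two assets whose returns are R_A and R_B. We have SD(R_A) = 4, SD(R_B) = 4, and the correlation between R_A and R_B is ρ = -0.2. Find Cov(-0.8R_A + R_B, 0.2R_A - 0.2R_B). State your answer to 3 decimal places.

-6.912

Var(R_A) = (4)² = 16;  Var(R_B) = (4)² = 16
Cov(R_A,R_B) = ρ·SD(R_A)·SD(R_B) = -0.2·4·4 = -3.2
Cov(-0.8R_A + R_B, 0.2R_A - 0.2R_B) = (-0.8)(0.2)Var(R_A) + (1)(-0.2)Var(R_B) + [(-0.8)(-0.2) + (1)(0.2)]Cov(R_A,R_B)
= -0.16·16 + -0.2·16 + 0.36·-3.2 = -6.912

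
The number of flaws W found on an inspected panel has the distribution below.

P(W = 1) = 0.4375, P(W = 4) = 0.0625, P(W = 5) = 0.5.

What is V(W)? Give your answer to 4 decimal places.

3.7773

E[W] = (1)(0.4375) + (4)(0.0625) + (5)(0.5) = 3.1875
E[W²] = (1)²(0.4375) + (4)²(0.0625) + (5)²(0.5) = 13.9375
V(W) = E[W²] − (E[W])² = 13.9375 − (3.1875)² = 3.77734375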